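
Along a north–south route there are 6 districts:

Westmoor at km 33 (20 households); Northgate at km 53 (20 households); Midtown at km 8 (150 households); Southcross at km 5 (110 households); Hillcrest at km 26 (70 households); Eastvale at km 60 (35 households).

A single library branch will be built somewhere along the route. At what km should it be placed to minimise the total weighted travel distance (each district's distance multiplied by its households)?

x = 8

For a sum of weighted absolute distances on a line, the optimum is the weighted median (not the mean). Total weight W = 405; half-weight = 202.5.
Sort by position and accumulate weight:
  km 5 (Southcross, w=110) → cum 110
  km 8 (Midtown, w=150) → cum 260  ≥ 202.5 → median here
  km 26 (Hillcrest, w=70) → cum 330
  km 33 (Westmoor, w=20) → cum 350
  km 53 (Northgate, w=20) → cum 370
  km 60 (Eastvale, w=35) → cum 405
Optimal location: km 8.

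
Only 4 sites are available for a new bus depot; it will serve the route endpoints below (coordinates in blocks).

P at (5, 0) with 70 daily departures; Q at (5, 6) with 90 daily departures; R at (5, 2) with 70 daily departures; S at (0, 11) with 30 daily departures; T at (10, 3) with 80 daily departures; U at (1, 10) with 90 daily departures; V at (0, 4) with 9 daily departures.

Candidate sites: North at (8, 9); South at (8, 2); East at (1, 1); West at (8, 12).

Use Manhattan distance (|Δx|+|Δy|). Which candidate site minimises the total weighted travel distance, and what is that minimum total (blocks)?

Total weighted distance at each candidate:
  North (8, 9): total = 3857
  South (8, 2): total = 3380
  East (1, 1): total = 3566
  West (8, 12): total = 4874
Minimum is at South with total 3380 blocks.

South, total 3380 blocks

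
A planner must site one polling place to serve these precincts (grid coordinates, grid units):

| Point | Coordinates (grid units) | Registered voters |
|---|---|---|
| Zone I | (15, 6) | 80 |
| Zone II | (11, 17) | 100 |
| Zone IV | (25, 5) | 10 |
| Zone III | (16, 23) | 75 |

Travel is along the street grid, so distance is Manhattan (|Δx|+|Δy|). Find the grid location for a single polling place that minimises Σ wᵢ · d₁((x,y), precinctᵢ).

(15, 17)

Manhattan distance separates: Σwᵢ(|x−xᵢ|+|y−yᵢ|) = Σwᵢ|x−xᵢ| + Σwᵢ|y−yᵢ|, so x and y are optimised independently as 1-D weighted medians.
Total weight W = 265; half = 132.5.
x-coordinate, sorted with cumulative weight:
  x=11 (Zone II, w=100) cum 100
  x=15 (Zone I, w=80) cum 180  ← median
  x=16 (Zone III, w=75) cum 255
  x=25 (Zone IV, w=10) cum 265
⇒ x* = 15
y-coordinate, sorted with cumulative weight:
  y=5 (Zone IV, w=10) cum 10
  y=6 (Zone I, w=80) cum 90
  y=17 (Zone II, w=100) cum 190  ← median
  y=23 (Zone III, w=75) cum 265
⇒ y* = 17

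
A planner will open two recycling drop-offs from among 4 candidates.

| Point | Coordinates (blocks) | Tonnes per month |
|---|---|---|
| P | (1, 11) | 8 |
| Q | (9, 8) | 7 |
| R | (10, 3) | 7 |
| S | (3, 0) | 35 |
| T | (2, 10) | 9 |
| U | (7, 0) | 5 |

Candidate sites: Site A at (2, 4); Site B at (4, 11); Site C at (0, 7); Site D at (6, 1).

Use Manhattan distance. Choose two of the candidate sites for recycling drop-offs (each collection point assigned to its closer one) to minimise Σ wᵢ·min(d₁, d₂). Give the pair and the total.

Evaluate every pair (each demand assigned to the nearer of the two):
  {Site B, Site D}: total = 299
  {Site C, Site D}: total = 347
  {Site A, Site D}: total = 380
  {Site A, Site B}: total = 390
  {Site A, Site C}: total = 438
  {Site B, Site C}: total = 625
Best pair: {Site B, Site D} with total 299.

{Site B, Site D}, total 299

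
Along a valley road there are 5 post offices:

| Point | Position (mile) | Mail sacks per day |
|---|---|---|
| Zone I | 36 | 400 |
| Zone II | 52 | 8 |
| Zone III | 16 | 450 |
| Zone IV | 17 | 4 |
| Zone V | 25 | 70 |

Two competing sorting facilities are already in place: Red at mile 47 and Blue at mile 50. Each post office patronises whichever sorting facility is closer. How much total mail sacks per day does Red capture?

924

The indifferent point is the midpoint (47+50)/2 = 48.5; post offices left of it (closer to Red at 47) go to Red, those right go to Blue.
  Zone III at 16 (w=450) → Red
  Zone IV at 17 (w=4) → Red
  Zone V at 25 (w=70) → Red
  Zone I at 36 (w=400) → Red
  Zone II at 52 (w=8) → Blue
Red captures 924; Blue captures 8.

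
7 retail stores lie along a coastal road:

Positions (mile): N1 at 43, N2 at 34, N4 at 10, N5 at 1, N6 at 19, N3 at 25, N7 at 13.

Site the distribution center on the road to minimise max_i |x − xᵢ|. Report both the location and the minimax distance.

location 22, max distance 21

The 1-center on a line is the midpoint of the two extreme points: leftmost at 1, rightmost at 43.
Optimal location = (1 + 43)/2 = 22; maximum distance = (43 − 1)/2 = 21.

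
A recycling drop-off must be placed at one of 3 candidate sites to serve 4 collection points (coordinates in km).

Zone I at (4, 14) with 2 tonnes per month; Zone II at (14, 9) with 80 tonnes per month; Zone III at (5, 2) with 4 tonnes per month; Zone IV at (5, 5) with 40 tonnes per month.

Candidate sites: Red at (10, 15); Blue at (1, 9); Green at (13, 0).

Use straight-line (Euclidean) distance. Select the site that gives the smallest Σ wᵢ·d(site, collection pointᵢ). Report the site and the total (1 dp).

Red, total 1092.0 km

Total weighted distance at each candidate:
  Red (10, 15): total = 1092.0
  Blue (1, 9): total = 1310.2
  Green (13, 0): total = 1168.1
Minimum is at Red with total 1092.0 km.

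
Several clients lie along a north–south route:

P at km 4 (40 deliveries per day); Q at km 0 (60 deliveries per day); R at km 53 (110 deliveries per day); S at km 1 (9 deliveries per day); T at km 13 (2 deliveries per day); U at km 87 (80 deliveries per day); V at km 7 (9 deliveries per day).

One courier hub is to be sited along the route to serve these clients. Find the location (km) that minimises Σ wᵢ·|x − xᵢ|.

For a sum of weighted absolute distances on a line, the optimum is the weighted median (not the mean). Total weight W = 310; half-weight = 155.
Sort by position and accumulate weight:
  km 0 (Q, w=60) → cum 60
  km 1 (S, w=9) → cum 69
  km 4 (P, w=40) → cum 109
  km 7 (V, w=9) → cum 118
  km 13 (T, w=2) → cum 120
  km 53 (R, w=110) → cum 230  ≥ 155 → median here
  km 87 (U, w=80) → cum 310
Optimal location: km 53.

x = 53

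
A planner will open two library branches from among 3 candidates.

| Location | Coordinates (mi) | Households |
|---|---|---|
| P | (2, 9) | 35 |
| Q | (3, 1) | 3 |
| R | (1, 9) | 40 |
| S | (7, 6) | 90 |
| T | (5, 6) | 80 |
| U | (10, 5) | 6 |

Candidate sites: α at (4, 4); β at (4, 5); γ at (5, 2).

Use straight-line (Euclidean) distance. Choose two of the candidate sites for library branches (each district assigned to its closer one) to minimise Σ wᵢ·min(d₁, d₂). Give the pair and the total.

Evaluate every pair (each demand assigned to the nearer of the two):
  {β, γ}: total = 796.0
  {α, β}: total = 799.8
  {α, γ}: total = 966.8
Best pair: {β, γ} with total 796.0.

{β, γ}, total 796.0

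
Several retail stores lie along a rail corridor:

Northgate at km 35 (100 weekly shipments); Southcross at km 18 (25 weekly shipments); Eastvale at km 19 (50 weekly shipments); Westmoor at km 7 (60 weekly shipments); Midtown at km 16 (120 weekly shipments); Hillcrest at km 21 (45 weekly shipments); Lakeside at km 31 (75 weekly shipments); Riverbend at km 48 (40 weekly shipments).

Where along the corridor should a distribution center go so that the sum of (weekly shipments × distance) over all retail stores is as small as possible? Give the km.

x = 21

For a sum of weighted absolute distances on a line, the optimum is the weighted median (not the mean). Total weight W = 515; half-weight = 257.5.
Sort by position and accumulate weight:
  km 7 (Westmoor, w=60) → cum 60
  km 16 (Midtown, w=120) → cum 180
  km 18 (Southcross, w=25) → cum 205
  km 19 (Eastvale, w=50) → cum 255
  km 21 (Hillcrest, w=45) → cum 300  ≥ 257.5 → median here
  km 31 (Lakeside, w=75) → cum 375
  km 35 (Northgate, w=100) → cum 475
  km 48 (Riverbend, w=40) → cum 515
Optimal location: km 21.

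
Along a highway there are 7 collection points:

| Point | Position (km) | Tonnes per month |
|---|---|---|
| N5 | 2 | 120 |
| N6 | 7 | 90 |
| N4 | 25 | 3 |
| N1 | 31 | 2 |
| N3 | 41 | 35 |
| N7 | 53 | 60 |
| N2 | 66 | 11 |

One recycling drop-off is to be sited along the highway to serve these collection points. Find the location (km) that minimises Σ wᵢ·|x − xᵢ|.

x = 7

For a sum of weighted absolute distances on a line, the optimum is the weighted median (not the mean). Total weight W = 321; half-weight = 160.5.
Sort by position and accumulate weight:
  km 2 (N5, w=120) → cum 120
  km 7 (N6, w=90) → cum 210  ≥ 160.5 → median here
  km 25 (N4, w=3) → cum 213
  km 31 (N1, w=2) → cum 215
  km 41 (N3, w=35) → cum 250
  km 53 (N7, w=60) → cum 310
  km 66 (N2, w=11) → cum 321
Optimal location: km 7.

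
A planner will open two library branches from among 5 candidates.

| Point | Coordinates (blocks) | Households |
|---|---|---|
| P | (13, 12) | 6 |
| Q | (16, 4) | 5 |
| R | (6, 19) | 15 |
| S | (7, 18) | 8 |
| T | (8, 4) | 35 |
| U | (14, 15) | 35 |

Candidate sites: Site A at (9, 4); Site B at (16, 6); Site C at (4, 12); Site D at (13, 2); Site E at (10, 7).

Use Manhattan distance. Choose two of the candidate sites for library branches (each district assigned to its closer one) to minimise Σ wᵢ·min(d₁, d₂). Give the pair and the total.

Evaluate every pair (each demand assigned to the nearer of the two):
  {Site A, Site C}: total = 786
  {Site A, Site B}: total = 882
  {Site A, Site E}: total = 890
  {Site C, Site E}: total = 895
  {Site B, Site E}: total = 970
  {Site C, Site D}: total = 986
  {Site B, Site C}: total = 1006
  {Site A, Site D}: total = 1008
  {Site D, Site E}: total = 1020
  {Site B, Site D}: total = 1207
Best pair: {Site A, Site C} with total 786.

{Site A, Site C}, total 786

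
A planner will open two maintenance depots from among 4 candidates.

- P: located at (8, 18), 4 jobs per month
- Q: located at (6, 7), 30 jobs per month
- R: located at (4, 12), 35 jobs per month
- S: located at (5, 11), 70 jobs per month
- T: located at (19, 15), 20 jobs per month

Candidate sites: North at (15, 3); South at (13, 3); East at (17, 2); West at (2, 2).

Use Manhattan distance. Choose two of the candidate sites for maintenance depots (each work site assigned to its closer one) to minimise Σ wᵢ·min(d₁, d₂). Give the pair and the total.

{East, West}, total 1918

Evaluate every pair (each demand assigned to the nearer of the two):
  {East, West}: total = 1918
  {North, West}: total = 1938
  {South, West}: total = 1970
  {South, East}: total = 2460
  {North, South}: total = 2480
  {North, East}: total = 2738
Best pair: {East, West} with total 1918.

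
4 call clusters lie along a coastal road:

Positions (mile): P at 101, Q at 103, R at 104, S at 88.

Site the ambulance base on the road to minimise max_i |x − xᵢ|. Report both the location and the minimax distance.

The 1-center on a line is the midpoint of the two extreme points: leftmost at 88, rightmost at 104.
Optimal location = (88 + 104)/2 = 96; maximum distance = (104 − 88)/2 = 8.

location 96, max distance 8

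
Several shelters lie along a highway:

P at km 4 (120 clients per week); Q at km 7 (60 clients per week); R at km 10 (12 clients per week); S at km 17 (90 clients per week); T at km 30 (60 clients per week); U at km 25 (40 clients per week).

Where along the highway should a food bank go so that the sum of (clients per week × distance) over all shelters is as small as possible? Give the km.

For a sum of weighted absolute distances on a line, the optimum is the weighted median (not the mean). Total weight W = 382; half-weight = 191.
Sort by position and accumulate weight:
  km 4 (P, w=120) → cum 120
  km 7 (Q, w=60) → cum 180
  km 10 (R, w=12) → cum 192  ≥ 191 → median here
  km 17 (S, w=90) → cum 282
  km 25 (U, w=40) → cum 322
  km 30 (T, w=60) → cum 382
Optimal location: km 10.

x = 10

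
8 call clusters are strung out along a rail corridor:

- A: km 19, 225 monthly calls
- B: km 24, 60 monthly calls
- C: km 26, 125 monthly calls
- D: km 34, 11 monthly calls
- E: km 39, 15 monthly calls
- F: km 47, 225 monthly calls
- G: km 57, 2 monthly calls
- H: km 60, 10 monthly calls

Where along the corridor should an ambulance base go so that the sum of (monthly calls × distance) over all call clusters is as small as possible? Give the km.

x = 26

For a sum of weighted absolute distances on a line, the optimum is the weighted median (not the mean). Total weight W = 673; half-weight = 336.5.
Sort by position and accumulate weight:
  km 19 (A, w=225) → cum 225
  km 24 (B, w=60) → cum 285
  km 26 (C, w=125) → cum 410  ≥ 336.5 → median here
  km 34 (D, w=11) → cum 421
  km 39 (E, w=15) → cum 436
  km 47 (F, w=225) → cum 661
  km 57 (G, w=2) → cum 663
  km 60 (H, w=10) → cum 673
Optimal location: km 26.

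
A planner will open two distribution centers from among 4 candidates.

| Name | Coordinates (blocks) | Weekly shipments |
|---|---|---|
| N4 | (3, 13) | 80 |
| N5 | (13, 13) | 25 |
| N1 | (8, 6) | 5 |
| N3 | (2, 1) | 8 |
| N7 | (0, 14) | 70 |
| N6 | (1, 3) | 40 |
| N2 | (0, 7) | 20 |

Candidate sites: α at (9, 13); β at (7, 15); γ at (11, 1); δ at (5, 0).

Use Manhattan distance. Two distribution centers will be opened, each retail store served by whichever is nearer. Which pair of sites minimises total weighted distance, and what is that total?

{β, δ}, total 1837

Evaluate every pair (each demand assigned to the nearer of the two):
  {β, δ}: total = 1837
  {α, δ}: total = 1872
  {β, γ}: total = 2132
  {α, γ}: total = 2172
  {α, β}: total = 2352
  {γ, δ}: total = 3472
Best pair: {β, δ} with total 1837.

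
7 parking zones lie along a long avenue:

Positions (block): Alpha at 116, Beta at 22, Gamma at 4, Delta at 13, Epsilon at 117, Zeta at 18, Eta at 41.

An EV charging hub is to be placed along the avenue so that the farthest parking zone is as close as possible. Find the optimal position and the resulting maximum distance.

location 60.5, max distance 56.5

The 1-center on a line is the midpoint of the two extreme points: leftmost at 4, rightmost at 117.
Optimal location = (4 + 117)/2 = 60.5; maximum distance = (117 − 4)/2 = 56.5.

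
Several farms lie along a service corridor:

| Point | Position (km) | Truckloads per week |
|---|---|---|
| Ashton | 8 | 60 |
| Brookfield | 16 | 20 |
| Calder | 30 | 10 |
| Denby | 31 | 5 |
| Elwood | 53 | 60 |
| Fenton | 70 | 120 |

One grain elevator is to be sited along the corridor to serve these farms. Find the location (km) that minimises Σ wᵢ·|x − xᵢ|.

For a sum of weighted absolute distances on a line, the optimum is the weighted median (not the mean). Total weight W = 275; half-weight = 137.5.
Sort by position and accumulate weight:
  km 8 (Ashton, w=60) → cum 60
  km 16 (Brookfield, w=20) → cum 80
  km 30 (Calder, w=10) → cum 90
  km 31 (Denby, w=5) → cum 95
  km 53 (Elwood, w=60) → cum 155  ≥ 137.5 → median here
  km 70 (Fenton, w=120) → cum 275
Optimal location: km 53.

x = 53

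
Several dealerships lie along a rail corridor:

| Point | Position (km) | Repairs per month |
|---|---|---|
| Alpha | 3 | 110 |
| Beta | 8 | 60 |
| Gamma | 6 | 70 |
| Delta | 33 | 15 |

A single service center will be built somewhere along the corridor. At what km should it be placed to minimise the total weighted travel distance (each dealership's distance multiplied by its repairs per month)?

For a sum of weighted absolute distances on a line, the optimum is the weighted median (not the mean). Total weight W = 255; half-weight = 127.5.
Sort by position and accumulate weight:
  km 3 (Alpha, w=110) → cum 110
  km 6 (Gamma, w=70) → cum 180  ≥ 127.5 → median here
  km 8 (Beta, w=60) → cum 240
  km 33 (Delta, w=15) → cum 255
Optimal location: km 6.

x = 6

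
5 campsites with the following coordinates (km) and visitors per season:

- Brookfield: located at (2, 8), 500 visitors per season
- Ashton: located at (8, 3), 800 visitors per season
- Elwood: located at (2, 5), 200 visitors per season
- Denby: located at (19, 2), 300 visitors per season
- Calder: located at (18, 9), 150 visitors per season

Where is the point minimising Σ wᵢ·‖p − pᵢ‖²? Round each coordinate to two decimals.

The minimiser of Σwᵢ‖p−pᵢ‖² is the weighted centroid p* = (Σwᵢpᵢ)/(Σwᵢ).
Σwᵢ = 1950.
Σwᵢxᵢ = 500·2 + 800·8 + 200·2 + 300·19 + 150·18 = 16200.
Σwᵢyᵢ = 500·8 + 800·3 + 200·5 + 300·2 + 150·9 = 9350.
x* = 16200/1950 = 8.31, y* = 9350/1950 = 4.79.

(8.31, 4.79)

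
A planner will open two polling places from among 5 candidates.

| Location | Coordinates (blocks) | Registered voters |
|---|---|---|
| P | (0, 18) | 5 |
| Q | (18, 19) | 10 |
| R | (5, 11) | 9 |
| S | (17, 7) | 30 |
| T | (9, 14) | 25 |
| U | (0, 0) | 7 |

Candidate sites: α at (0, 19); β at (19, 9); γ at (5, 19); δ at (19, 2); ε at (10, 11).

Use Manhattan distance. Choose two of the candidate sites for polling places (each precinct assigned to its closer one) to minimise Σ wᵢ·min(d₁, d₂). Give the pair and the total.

{β, ε}, total 607

Evaluate every pair (each demand assigned to the nearer of the two):
  {β, ε}: total = 607
  {β, γ}: total = 725
  {δ, ε}: total = 747
  {α, ε}: total = 773
  {γ, ε}: total = 782
  {γ, δ}: total = 814
  {α, β}: total = 835
  {α, δ}: total = 995
  {β, δ}: total = 1036
  {α, γ}: total = 1285
Best pair: {β, ε} with total 607.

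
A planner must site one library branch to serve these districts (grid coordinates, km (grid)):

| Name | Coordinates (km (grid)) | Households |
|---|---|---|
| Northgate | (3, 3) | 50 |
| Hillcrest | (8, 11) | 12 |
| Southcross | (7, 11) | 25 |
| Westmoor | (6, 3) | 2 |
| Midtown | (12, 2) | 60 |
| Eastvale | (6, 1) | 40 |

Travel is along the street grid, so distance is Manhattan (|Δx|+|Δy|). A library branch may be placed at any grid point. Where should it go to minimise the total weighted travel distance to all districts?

(7, 2)

Manhattan distance separates: Σwᵢ(|x−xᵢ|+|y−yᵢ|) = Σwᵢ|x−xᵢ| + Σwᵢ|y−yᵢ|, so x and y are optimised independently as 1-D weighted medians.
Total weight W = 189; half = 94.5.
x-coordinate, sorted with cumulative weight:
  x=3 (Northgate, w=50) cum 50
  x=6 (Westmoor, w=2) cum 52
  x=6 (Eastvale, w=40) cum 92
  x=7 (Southcross, w=25) cum 117  ← median
  x=8 (Hillcrest, w=12) cum 129
  x=12 (Midtown, w=60) cum 189
⇒ x* = 7
y-coordinate, sorted with cumulative weight:
  y=1 (Eastvale, w=40) cum 40
  y=2 (Midtown, w=60) cum 100  ← median
  y=3 (Northgate, w=50) cum 150
  y=3 (Westmoor, w=2) cum 152
  y=11 (Hillcrest, w=12) cum 164
  y=11 (Southcross, w=25) cum 189
⇒ y* = 2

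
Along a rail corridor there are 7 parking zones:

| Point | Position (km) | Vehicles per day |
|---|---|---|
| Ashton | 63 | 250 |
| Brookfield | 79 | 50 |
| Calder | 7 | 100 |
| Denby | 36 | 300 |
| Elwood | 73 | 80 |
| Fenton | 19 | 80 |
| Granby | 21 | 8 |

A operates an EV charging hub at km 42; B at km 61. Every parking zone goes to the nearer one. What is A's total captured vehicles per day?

488

The indifferent point is the midpoint (42+61)/2 = 51.5; parking zones left of it (closer to A at 42) go to A, those right go to B.
  Calder at 7 (w=100) → A
  Fenton at 19 (w=80) → A
  Granby at 21 (w=8) → A
  Denby at 36 (w=300) → A
  Ashton at 63 (w=250) → B
  Elwood at 73 (w=80) → B
  Brookfield at 79 (w=50) → B
A captures 488; B captures 380.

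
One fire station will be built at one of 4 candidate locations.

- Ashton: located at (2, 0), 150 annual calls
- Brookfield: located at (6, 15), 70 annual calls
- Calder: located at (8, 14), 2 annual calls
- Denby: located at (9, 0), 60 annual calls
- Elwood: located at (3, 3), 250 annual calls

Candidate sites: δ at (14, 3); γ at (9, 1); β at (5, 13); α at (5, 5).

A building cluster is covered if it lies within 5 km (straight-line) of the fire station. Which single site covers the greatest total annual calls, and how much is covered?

Coverage radius r = 5 km; a point is covered iff (Δx)²+(Δy)² ≤ 5² = 25.
  δ (14, 3): covers {none} → 0
  γ (9, 1): covers {Denby} → 60
  β (5, 13): covers {Brookfield, Calder} → 72
  α (5, 5): covers {Elwood} → 250
Maximum coverage at α: 250 annual calls.

α, covering 250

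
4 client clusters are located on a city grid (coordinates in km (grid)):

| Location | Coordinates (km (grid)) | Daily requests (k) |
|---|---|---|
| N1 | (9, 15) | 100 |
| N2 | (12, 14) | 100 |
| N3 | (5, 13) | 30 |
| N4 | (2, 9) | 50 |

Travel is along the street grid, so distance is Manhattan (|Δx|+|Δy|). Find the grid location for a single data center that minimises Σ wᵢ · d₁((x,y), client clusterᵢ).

(9, 14)

Manhattan distance separates: Σwᵢ(|x−xᵢ|+|y−yᵢ|) = Σwᵢ|x−xᵢ| + Σwᵢ|y−yᵢ|, so x and y are optimised independently as 1-D weighted medians.
Total weight W = 280; half = 140.
x-coordinate, sorted with cumulative weight:
  x=2 (N4, w=50) cum 50
  x=5 (N3, w=30) cum 80
  x=9 (N1, w=100) cum 180  ← median
  x=12 (N2, w=100) cum 280
⇒ x* = 9
y-coordinate, sorted with cumulative weight:
  y=9 (N4, w=50) cum 50
  y=13 (N3, w=30) cum 80
  y=14 (N2, w=100) cum 180  ← median
  y=15 (N1, w=100) cum 280
⇒ y* = 14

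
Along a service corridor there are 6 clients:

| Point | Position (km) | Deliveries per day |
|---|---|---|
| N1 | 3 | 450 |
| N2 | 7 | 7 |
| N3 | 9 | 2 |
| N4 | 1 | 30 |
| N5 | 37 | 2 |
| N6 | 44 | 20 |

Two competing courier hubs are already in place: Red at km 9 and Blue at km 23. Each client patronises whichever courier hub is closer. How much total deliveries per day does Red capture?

489

The indifferent point is the midpoint (9+23)/2 = 16; clients left of it (closer to Red at 9) go to Red, those right go to Blue.
  N4 at 1 (w=30) → Red
  N1 at 3 (w=450) → Red
  N2 at 7 (w=7) → Red
  N3 at 9 (w=2) → Red
  N5 at 37 (w=2) → Blue
  N6 at 44 (w=20) → Blue
Red captures 489; Blue captures 22.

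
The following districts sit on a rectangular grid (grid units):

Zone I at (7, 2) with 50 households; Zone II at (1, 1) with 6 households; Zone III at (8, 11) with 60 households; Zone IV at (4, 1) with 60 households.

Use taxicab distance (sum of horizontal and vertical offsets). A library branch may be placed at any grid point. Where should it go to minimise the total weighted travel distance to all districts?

(7, 2)

Manhattan distance separates: Σwᵢ(|x−xᵢ|+|y−yᵢ|) = Σwᵢ|x−xᵢ| + Σwᵢ|y−yᵢ|, so x and y are optimised independently as 1-D weighted medians.
Total weight W = 176; half = 88.
x-coordinate, sorted with cumulative weight:
  x=1 (Zone II, w=6) cum 6
  x=4 (Zone IV, w=60) cum 66
  x=7 (Zone I, w=50) cum 116  ← median
  x=8 (Zone III, w=60) cum 176
⇒ x* = 7
y-coordinate, sorted with cumulative weight:
  y=1 (Zone II, w=6) cum 6
  y=1 (Zone IV, w=60) cum 66
  y=2 (Zone I, w=50) cum 116  ← median
  y=11 (Zone III, w=60) cum 176
⇒ y* = 2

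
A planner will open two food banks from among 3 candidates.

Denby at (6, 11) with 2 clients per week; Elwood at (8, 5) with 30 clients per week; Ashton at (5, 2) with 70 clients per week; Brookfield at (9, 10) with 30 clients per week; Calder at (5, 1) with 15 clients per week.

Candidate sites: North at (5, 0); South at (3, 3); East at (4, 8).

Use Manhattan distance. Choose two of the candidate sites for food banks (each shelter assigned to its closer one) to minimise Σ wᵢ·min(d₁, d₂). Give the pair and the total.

Evaluate every pair (each demand assigned to the nearer of the two):
  {North, East}: total = 585
  {South, East}: total = 700
  {North, South}: total = 777
Best pair: {North, East} with total 585.

{North, East}, total 585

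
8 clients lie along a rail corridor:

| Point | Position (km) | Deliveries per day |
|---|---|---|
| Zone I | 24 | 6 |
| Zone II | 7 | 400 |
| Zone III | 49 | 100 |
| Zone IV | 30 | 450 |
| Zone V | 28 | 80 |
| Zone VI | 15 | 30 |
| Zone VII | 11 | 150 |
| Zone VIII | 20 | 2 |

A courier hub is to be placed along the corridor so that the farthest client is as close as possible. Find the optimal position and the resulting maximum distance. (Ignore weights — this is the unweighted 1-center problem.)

The 1-center on a line is the midpoint of the two extreme points: leftmost at 7, rightmost at 49.
Optimal location = (7 + 49)/2 = 28; maximum distance = (49 − 7)/2 = 21.

location 28, max distance 21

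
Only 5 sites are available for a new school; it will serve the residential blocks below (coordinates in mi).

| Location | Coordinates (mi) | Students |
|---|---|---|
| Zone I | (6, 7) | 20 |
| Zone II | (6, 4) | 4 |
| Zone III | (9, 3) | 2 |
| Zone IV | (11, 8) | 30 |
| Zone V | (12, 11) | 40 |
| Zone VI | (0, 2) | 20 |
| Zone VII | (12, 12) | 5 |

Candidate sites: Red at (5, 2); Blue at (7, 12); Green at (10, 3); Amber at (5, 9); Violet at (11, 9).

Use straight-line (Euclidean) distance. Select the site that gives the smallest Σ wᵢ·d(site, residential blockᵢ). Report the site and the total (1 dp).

Total weighted distance at each candidate:
  Red (5, 2): total = 990.8
  Blue (7, 12): total = 795.5
  Green (10, 3): total = 861.5
  Amber (5, 9): total = 763.4
  Violet (11, 9): total = 544.7
Minimum is at Violet with total 544.7 mi.

Violet, total 544.7 mi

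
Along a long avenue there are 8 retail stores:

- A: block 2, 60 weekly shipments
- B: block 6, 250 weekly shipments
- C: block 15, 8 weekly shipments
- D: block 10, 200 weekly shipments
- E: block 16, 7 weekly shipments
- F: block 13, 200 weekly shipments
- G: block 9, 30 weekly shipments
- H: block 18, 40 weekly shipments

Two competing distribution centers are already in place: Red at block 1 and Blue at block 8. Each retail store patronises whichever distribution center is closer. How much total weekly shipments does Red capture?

The indifferent point is the midpoint (1+8)/2 = 4.5; retail stores left of it (closer to Red at 1) go to Red, those right go to Blue.
  A at 2 (w=60) → Red
  B at 6 (w=250) → Blue
  G at 9 (w=30) → Blue
  D at 10 (w=200) → Blue
  F at 13 (w=200) → Blue
  C at 15 (w=8) → Blue
  E at 16 (w=7) → Blue
  H at 18 (w=40) → Blue
Red captures 60; Blue captures 735.

60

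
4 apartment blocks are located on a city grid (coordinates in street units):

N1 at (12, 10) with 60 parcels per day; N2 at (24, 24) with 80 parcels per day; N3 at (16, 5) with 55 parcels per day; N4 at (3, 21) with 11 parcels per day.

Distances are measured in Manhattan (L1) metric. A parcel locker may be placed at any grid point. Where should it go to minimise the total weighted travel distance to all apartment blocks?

(16, 10)

Manhattan distance separates: Σwᵢ(|x−xᵢ|+|y−yᵢ|) = Σwᵢ|x−xᵢ| + Σwᵢ|y−yᵢ|, so x and y are optimised independently as 1-D weighted medians.
Total weight W = 206; half = 103.
x-coordinate, sorted with cumulative weight:
  x=3 (N4, w=11) cum 11
  x=12 (N1, w=60) cum 71
  x=16 (N3, w=55) cum 126  ← median
  x=24 (N2, w=80) cum 206
⇒ x* = 16
y-coordinate, sorted with cumulative weight:
  y=5 (N3, w=55) cum 55
  y=10 (N1, w=60) cum 115  ← median
  y=21 (N4, w=11) cum 126
  y=24 (N2, w=80) cum 206
⇒ y* = 10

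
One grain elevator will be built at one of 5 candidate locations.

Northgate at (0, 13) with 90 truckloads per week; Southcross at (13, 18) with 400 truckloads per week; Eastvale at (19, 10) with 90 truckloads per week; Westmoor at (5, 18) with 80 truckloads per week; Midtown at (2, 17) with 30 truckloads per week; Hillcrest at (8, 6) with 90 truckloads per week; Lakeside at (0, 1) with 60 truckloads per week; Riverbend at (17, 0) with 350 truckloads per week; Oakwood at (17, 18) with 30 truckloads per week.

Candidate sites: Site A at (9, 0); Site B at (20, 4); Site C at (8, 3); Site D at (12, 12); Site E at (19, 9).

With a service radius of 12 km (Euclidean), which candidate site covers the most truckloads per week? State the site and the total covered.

Site E, covering 960

Coverage radius r = 12 km; a point is covered iff (Δx)²+(Δy)² ≤ 12² = 144.
  Site A (9, 0): covers {Hillcrest, Lakeside, Riverbend} → 500
  Site B (20, 4): covers {Eastvale, Riverbend} → 440
  Site C (8, 3): covers {Hillcrest, Lakeside, Riverbend} → 500
  Site D (12, 12): covers {Southcross, Eastvale, Westmoor, Midtown, Hillcrest, Oakwood} → 720
  Site E (19, 9): covers {Southcross, Eastvale, Hillcrest, Riverbend, Oakwood} → 960
Maximum coverage at Site E: 960 truckloads per week.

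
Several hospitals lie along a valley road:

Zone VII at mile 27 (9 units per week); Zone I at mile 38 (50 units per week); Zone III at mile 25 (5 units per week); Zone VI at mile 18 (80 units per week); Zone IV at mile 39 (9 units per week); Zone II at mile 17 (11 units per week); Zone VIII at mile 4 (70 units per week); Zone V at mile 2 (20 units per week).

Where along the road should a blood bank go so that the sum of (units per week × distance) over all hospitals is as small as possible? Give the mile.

x = 18

For a sum of weighted absolute distances on a line, the optimum is the weighted median (not the mean). Total weight W = 254; half-weight = 127.
Sort by position and accumulate weight:
  mile 2 (Zone V, w=20) → cum 20
  mile 4 (Zone VIII, w=70) → cum 90
  mile 17 (Zone II, w=11) → cum 101
  mile 18 (Zone VI, w=80) → cum 181  ≥ 127 → median here
  mile 25 (Zone III, w=5) → cum 186
  mile 27 (Zone VII, w=9) → cum 195
  mile 38 (Zone I, w=50) → cum 245
  mile 39 (Zone IV, w=9) → cum 254
Optimal location: mile 18.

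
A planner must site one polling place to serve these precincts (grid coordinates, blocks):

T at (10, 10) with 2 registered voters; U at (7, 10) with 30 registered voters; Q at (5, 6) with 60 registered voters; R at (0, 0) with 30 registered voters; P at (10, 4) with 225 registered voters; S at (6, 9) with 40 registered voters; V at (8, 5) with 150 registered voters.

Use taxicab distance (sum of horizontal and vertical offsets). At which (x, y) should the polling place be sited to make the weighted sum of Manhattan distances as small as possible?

Manhattan distance separates: Σwᵢ(|x−xᵢ|+|y−yᵢ|) = Σwᵢ|x−xᵢ| + Σwᵢ|y−yᵢ|, so x and y are optimised independently as 1-D weighted medians.
Total weight W = 537; half = 268.5.
x-coordinate, sorted with cumulative weight:
  x=0 (R, w=30) cum 30
  x=5 (Q, w=60) cum 90
  x=6 (S, w=40) cum 130
  x=7 (U, w=30) cum 160
  x=8 (V, w=150) cum 310  ← median
  x=10 (T, w=2) cum 312
  x=10 (P, w=225) cum 537
⇒ x* = 8
y-coordinate, sorted with cumulative weight:
  y=0 (R, w=30) cum 30
  y=4 (P, w=225) cum 255
  y=5 (V, w=150) cum 405  ← median
  y=6 (Q, w=60) cum 465
  y=9 (S, w=40) cum 505
  y=10 (T, w=2) cum 507
  y=10 (U, w=30) cum 537
⇒ y* = 5

(8, 5)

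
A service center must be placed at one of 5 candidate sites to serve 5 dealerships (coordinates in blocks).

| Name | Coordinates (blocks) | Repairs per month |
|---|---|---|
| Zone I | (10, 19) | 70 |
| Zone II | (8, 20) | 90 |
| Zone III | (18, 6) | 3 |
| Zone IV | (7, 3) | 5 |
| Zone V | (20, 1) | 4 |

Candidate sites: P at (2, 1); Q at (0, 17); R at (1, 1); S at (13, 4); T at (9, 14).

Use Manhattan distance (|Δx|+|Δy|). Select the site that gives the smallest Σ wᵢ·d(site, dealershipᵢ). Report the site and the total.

T, total 1262 blocks

Total weighted distance at each candidate:
  P (2, 1): total = 4240
  Q (0, 17): total = 2166
  R (1, 1): total = 4412
  S (13, 4): total = 3246
  T (9, 14): total = 1262
Minimum is at T with total 1262 blocks.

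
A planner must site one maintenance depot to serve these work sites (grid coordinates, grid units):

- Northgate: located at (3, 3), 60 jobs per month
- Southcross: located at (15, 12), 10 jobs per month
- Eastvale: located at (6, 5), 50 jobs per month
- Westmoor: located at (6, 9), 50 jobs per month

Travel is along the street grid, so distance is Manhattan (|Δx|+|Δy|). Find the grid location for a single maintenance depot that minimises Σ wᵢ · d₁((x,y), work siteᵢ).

Manhattan distance separates: Σwᵢ(|x−xᵢ|+|y−yᵢ|) = Σwᵢ|x−xᵢ| + Σwᵢ|y−yᵢ|, so x and y are optimised independently as 1-D weighted medians.
Total weight W = 170; half = 85.
x-coordinate, sorted with cumulative weight:
  x=3 (Northgate, w=60) cum 60
  x=6 (Eastvale, w=50) cum 110  ← median
  x=6 (Westmoor, w=50) cum 160
  x=15 (Southcross, w=10) cum 170
⇒ x* = 6
y-coordinate, sorted with cumulative weight:
  y=3 (Northgate, w=60) cum 60
  y=5 (Eastvale, w=50) cum 110  ← median
  y=9 (Westmoor, w=50) cum 160
  y=12 (Southcross, w=10) cum 170
⇒ y* = 5

(6, 5)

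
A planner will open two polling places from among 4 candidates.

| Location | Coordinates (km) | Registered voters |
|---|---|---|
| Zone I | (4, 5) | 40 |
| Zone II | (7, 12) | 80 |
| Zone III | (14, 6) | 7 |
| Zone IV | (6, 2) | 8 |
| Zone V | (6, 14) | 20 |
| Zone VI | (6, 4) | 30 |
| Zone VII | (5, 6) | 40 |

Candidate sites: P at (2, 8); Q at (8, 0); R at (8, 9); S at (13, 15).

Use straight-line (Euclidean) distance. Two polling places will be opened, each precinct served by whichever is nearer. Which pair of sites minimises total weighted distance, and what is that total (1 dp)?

Evaluate every pair (each demand assigned to the nearer of the two):
  {P, R}: total = 915.3
  {Q, R}: total = 960.4
  {R, S}: total = 1023.4
  {P, Q}: total = 1161.1
  {P, S}: total = 1232.9
  {Q, S}: total = 1418.7
Best pair: {P, R} with total 915.3.

{P, R}, total 915.3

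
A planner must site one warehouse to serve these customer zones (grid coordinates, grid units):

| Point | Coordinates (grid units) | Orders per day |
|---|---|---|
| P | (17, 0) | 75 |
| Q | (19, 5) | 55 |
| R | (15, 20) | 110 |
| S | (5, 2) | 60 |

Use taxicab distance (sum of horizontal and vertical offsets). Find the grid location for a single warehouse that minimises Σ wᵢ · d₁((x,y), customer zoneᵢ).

Manhattan distance separates: Σwᵢ(|x−xᵢ|+|y−yᵢ|) = Σwᵢ|x−xᵢ| + Σwᵢ|y−yᵢ|, so x and y are optimised independently as 1-D weighted medians.
Total weight W = 300; half = 150.
x-coordinate, sorted with cumulative weight:
  x=5 (S, w=60) cum 60
  x=15 (R, w=110) cum 170  ← median
  x=17 (P, w=75) cum 245
  x=19 (Q, w=55) cum 300
⇒ x* = 15
y-coordinate, sorted with cumulative weight:
  y=0 (P, w=75) cum 75
  y=2 (S, w=60) cum 135
  y=5 (Q, w=55) cum 190  ← median
  y=20 (R, w=110) cum 300
⇒ y* = 5

(15, 5)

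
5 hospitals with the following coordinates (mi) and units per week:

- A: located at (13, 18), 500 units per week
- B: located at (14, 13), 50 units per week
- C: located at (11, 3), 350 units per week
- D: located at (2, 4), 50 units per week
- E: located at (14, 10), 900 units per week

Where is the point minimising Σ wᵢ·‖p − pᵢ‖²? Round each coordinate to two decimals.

The minimiser of Σwᵢ‖p−pᵢ‖² is the weighted centroid p* = (Σwᵢpᵢ)/(Σwᵢ).
Σwᵢ = 1850.
Σwᵢxᵢ = 500·13 + 50·14 + 350·11 + 50·2 + 900·14 = 23750.
Σwᵢyᵢ = 500·18 + 50·13 + 350·3 + 50·4 + 900·10 = 19900.
x* = 23750/1850 = 12.84, y* = 19900/1850 = 10.76.

(12.84, 10.76)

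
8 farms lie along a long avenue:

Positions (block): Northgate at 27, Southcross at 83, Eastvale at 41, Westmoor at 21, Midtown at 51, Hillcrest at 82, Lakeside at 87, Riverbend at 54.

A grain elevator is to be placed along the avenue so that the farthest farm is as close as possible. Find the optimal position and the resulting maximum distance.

The 1-center on a line is the midpoint of the two extreme points: leftmost at 21, rightmost at 87.
Optimal location = (21 + 87)/2 = 54; maximum distance = (87 − 21)/2 = 33.

location 54, max distance 33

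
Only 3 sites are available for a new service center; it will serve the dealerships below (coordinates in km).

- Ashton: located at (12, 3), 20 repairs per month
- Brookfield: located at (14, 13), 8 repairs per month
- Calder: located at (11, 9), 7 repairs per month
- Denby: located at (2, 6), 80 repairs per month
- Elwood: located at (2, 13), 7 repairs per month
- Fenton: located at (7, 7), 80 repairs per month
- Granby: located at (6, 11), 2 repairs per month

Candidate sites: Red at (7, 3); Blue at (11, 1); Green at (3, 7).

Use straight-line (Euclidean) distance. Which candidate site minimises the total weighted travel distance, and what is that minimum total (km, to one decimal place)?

Green, total 840.7 km

Total weighted distance at each candidate:
  Red (7, 3): total = 1129.0
  Blue (11, 1): total = 1727.6
  Green (3, 7): total = 840.7
Minimum is at Green with total 840.7 km.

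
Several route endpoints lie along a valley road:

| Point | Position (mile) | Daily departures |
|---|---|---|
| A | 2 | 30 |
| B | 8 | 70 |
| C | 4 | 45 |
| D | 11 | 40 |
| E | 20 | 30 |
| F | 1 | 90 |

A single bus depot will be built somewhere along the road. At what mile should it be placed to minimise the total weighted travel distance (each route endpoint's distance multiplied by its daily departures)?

x = 4

For a sum of weighted absolute distances on a line, the optimum is the weighted median (not the mean). Total weight W = 305; half-weight = 152.5.
Sort by position and accumulate weight:
  mile 1 (F, w=90) → cum 90
  mile 2 (A, w=30) → cum 120
  mile 4 (C, w=45) → cum 165  ≥ 152.5 → median here
  mile 8 (B, w=70) → cum 235
  mile 11 (D, w=40) → cum 275
  mile 20 (E, w=30) → cum 305
Optimal location: mile 4.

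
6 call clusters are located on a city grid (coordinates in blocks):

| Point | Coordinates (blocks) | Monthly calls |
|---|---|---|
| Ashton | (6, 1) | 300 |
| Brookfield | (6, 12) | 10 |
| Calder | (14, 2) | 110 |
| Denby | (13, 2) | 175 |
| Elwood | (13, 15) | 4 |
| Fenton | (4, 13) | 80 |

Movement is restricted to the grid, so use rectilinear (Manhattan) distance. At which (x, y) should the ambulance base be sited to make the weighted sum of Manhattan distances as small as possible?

Manhattan distance separates: Σwᵢ(|x−xᵢ|+|y−yᵢ|) = Σwᵢ|x−xᵢ| + Σwᵢ|y−yᵢ|, so x and y are optimised independently as 1-D weighted medians.
Total weight W = 679; half = 339.5.
x-coordinate, sorted with cumulative weight:
  x=4 (Fenton, w=80) cum 80
  x=6 (Ashton, w=300) cum 380  ← median
  x=6 (Brookfield, w=10) cum 390
  x=13 (Denby, w=175) cum 565
  x=13 (Elwood, w=4) cum 569
  x=14 (Calder, w=110) cum 679
⇒ x* = 6
y-coordinate, sorted with cumulative weight:
  y=1 (Ashton, w=300) cum 300
  y=2 (Calder, w=110) cum 410  ← median
  y=2 (Denby, w=175) cum 585
  y=12 (Brookfield, w=10) cum 595
  y=13 (Fenton, w=80) cum 675
  y=15 (Elwood, w=4) cum 679
⇒ y* = 2

(6, 2)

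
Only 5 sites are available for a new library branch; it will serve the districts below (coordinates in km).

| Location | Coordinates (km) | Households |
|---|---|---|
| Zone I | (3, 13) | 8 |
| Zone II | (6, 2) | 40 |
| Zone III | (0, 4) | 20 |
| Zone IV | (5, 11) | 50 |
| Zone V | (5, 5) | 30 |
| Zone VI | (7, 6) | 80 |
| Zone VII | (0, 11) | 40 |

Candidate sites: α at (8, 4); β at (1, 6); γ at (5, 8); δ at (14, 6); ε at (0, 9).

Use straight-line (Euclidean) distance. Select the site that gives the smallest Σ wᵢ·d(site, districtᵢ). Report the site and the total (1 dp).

γ, total 1114.0 km

Total weighted distance at each candidate:
  α (8, 4): total = 1435.3
  β (1, 6): total = 1486.9
  γ (5, 8): total = 1114.0
  δ (14, 6): total = 2686.0
  ε (0, 9): total = 1659.4
Minimum is at γ with total 1114.0 km.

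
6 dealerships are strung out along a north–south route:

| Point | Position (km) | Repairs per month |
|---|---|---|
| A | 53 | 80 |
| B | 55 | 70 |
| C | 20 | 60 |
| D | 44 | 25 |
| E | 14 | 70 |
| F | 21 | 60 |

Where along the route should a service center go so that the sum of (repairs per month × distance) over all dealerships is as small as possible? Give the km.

For a sum of weighted absolute distances on a line, the optimum is the weighted median (not the mean). Total weight W = 365; half-weight = 182.5.
Sort by position and accumulate weight:
  km 14 (E, w=70) → cum 70
  km 20 (C, w=60) → cum 130
  km 21 (F, w=60) → cum 190  ≥ 182.5 → median here
  km 44 (D, w=25) → cum 215
  km 53 (A, w=80) → cum 295
  km 55 (B, w=70) → cum 365
Optimal location: km 21.

x = 21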